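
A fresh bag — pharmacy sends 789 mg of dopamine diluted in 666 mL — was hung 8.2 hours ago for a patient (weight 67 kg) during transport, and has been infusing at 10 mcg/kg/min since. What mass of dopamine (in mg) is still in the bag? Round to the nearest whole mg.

Dose = 10 mcg/kg/min × 67 kg = 670 mcg/min
670 mcg/min × 60 min/hr = 40200 mcg/hr
Concentration = 789 mg ÷ 666 mL = 1.184685 mg/mL = 1184.685 mcg/mL
Rate = 40200 mcg/hr ÷ 1184.685 mcg/mL = 33.93308 mL/hr
Volume infused = 33.93308 mL/hr × 8.2 hr = 278.2513 mL
Volume remaining = 666 − 278.2513 = 387.7487 mL
Drug remaining = 387.7487 mL × 1184.685 mcg/mL = 459360 mcg = 459.36 mg

459 mg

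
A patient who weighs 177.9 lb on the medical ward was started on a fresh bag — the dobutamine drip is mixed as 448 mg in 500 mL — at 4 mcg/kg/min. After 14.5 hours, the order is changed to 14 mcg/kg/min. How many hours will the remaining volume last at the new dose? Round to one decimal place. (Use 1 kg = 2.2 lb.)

2.5 hours

Initial rate:
Weight = 177.9 lb ÷ 2.2 lb/kg = 80.86364 kg
Dose = 4 mcg/kg/min × 80.86364 kg = 323.4545 mcg/min
323.4545 mcg/min × 60 min/hr = 19407.27 mcg/hr
Concentration = 448 mg ÷ 500 mL = 0.896 mg/mL = 896 mcg/mL
Rate = 19407.27 mcg/hr ÷ 896 mcg/mL = 21.6599 mL/hr
Volume infused so far = 21.6599 mL/hr × 14.5 hr = 314.0686 mL
Volume remaining = 500 − 314.0686 = 185.9314 mL
New rate:
Dose = 14 mcg/kg/min × 80.86364 kg = 1132.091 mcg/min
1132.091 mcg/min × 60 min/hr = 67925.45 mcg/hr
Rate = 67925.45 mcg/hr ÷ 896 mcg/mL = 75.80966 mL/hr
Time remaining = 185.9314 mL ÷ 75.80966 mL/hr = 2.452608 hr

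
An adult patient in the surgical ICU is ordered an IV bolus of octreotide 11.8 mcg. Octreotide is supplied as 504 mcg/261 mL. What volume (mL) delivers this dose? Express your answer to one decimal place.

6.1 mL

Concentration = 504 mcg ÷ 261 mL = 1.931034 mcg/mL
Volume = 11.8 mcg ÷ 1.931034 mcg/mL = 6.110714 mL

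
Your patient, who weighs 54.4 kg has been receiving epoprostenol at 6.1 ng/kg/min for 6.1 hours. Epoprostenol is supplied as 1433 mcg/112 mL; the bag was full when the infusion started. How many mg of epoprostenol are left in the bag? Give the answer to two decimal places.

Dose = 6.1 ng/kg/min × 54.4 kg = 331.84 ng/min
331.84 ng/min × 60 min/hr = 19910.4 ng/hr
Concentration = 1433 mcg ÷ 112 mL = 12.79464 mcg/mL = 12794.64 ng/mL
Rate = 19910.4 ng/hr ÷ 12794.64 ng/mL = 1.556151 mL/hr
Volume infused = 1.556151 mL/hr × 6.1 hr = 9.492523 mL
Volume remaining = 112 − 9.492523 = 102.5075 mL
Drug remaining = 102.5075 mL × 12794.64 ng/mL = 1311547 ng = 1.311547 mg

1.31 mg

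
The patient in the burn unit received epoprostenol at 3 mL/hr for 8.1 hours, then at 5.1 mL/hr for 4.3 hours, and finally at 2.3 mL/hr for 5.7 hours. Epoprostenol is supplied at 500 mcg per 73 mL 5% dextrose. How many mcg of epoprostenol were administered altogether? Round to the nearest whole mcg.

406 mcg

Concentration = 500 mcg ÷ 73 mL = 6.849315 mcg/mL
Stage 1: 3 mL/hr × 8.1 hr = 24.3 mL → 24.3 mL × 6.849315 mcg/mL = 166.4384 mcg
Stage 2: 5.1 mL/hr × 4.3 hr = 21.93 mL → 21.93 mL × 6.849315 mcg/mL = 150.2055 mcg
Stage 3: 2.3 mL/hr × 5.7 hr = 13.11 mL → 13.11 mL × 6.849315 mcg/mL = 89.79452 mcg
Total = 166.4384 + 150.2055 + 89.79452 = 406.4384 mcg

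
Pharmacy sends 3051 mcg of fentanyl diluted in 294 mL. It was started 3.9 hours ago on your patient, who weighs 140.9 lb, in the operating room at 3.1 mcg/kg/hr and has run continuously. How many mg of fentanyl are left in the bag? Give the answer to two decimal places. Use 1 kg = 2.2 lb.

Weight = 140.9 lb ÷ 2.2 lb/kg = 64.04545 kg
Dose = 3.1 mcg/kg/hr × 64.04545 kg = 198.5409 mcg/hr
Concentration = 3051 mcg ÷ 294 mL = 10.37755 mcg/mL
Rate = 198.5409 mcg/hr ÷ 10.37755 mcg/mL = 19.13177 mL/hr
Volume infused = 19.13177 mL/hr × 3.9 hr = 74.6139 mL
Volume remaining = 294 − 74.6139 = 219.3861 mL
Drug remaining = 219.3861 mL × 10.37755 mcg/mL = 2276.69 mcg = 2.27669 mg

2.28 mg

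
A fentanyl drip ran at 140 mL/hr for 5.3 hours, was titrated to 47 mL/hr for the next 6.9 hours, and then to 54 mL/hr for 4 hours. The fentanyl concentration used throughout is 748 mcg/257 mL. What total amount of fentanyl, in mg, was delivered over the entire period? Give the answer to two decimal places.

Concentration = 748 mcg ÷ 257 mL = 2.910506 mcg/mL
Stage 1: 140 mL/hr × 5.3 hr = 742 mL → 742 mL × 2.910506 mcg/mL = 2159.595 mcg
Stage 2: 47 mL/hr × 6.9 hr = 324.3 mL → 324.3 mL × 2.910506 mcg/mL = 943.877 mcg
Stage 3: 54 mL/hr × 4 hr = 216 mL → 216 mL × 2.910506 mcg/mL = 628.6693 mcg
Total = 2159.595 + 943.877 + 628.6693 = 3732.142 mcg = 3.732142 mg

3.73 mg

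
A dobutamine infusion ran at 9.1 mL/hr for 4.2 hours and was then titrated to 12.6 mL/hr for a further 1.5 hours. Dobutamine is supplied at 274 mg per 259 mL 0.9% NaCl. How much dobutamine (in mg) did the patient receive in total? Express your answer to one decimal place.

60.4 mg

Concentration = 274 mg ÷ 259 mL = 1.057915 mg/mL
Stage 1: 9.1 mL/hr × 4.2 hr = 38.22 mL → 38.22 mL × 1.057915 mg/mL = 40.43351 mg
Stage 2: 12.6 mL/hr × 1.5 hr = 18.9 mL → 18.9 mL × 1.057915 mg/mL = 19.99459 mg
Total = 40.43351 + 19.99459 = 60.42811 mg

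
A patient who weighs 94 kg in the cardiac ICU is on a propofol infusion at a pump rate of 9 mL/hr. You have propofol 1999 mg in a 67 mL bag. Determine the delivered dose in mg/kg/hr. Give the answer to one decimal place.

Concentration = 1999 mg ÷ 67 mL = 29.83582 mg/mL
Drug rate = 9 mL/hr × 29.83582 mg/mL = 268.5224 mg/hr
268.5224 mg/hr ÷ 94 kg = 2.856621 mg/kg/hr

2.9 mg/kg/hr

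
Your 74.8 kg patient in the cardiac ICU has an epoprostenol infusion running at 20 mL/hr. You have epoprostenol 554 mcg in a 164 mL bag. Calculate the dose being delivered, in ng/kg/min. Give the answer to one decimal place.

15.1 ng/kg/min

Concentration = 554 mcg ÷ 164 mL = 3.378049 mcg/mL = 3378.049 ng/mL
Drug rate = 20 mL/hr × 3378.049 ng/mL = 67560.98 ng/hr
67560.98 ng/hr ÷ 60 min/hr = 1126.016 ng/min
1126.016 ng/min ÷ 74.8 kg = 15.05369 ng/kg/min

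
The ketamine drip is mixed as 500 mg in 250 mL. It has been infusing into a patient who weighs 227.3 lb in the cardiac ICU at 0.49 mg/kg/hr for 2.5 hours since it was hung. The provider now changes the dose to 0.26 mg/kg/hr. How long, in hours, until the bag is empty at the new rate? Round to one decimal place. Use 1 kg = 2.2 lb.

Initial rate:
Weight = 227.3 lb ÷ 2.2 lb/kg = 103.3182 kg
Dose = 0.49 mg/kg/hr × 103.3182 kg = 50.62591 mg/hr
Concentration = 500 mg ÷ 250 mL = 2 mg/mL
Rate = 50.62591 mg/hr ÷ 2 mg/mL = 25.31295 mL/hr
Volume infused so far = 25.31295 mL/hr × 2.5 hr = 63.28239 mL
Volume remaining = 250 − 63.28239 = 186.7176 mL
New rate:
Dose = 0.26 mg/kg/hr × 103.3182 kg = 26.86273 mg/hr
Rate = 26.86273 mg/hr ÷ 2 mg/mL = 13.43136 mL/hr
Time remaining = 186.7176 mL ÷ 13.43136 mL/hr = 13.90161 hr

13.9 hours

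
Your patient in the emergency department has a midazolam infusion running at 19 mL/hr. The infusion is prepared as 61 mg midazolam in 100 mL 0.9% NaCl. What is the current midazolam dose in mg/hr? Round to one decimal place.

Concentration = 61 mg ÷ 100 mL = 0.61 mg/mL
Drug rate = 19 mL/hr × 0.61 mg/mL = 11.59 mg/hr

11.6 mg/hr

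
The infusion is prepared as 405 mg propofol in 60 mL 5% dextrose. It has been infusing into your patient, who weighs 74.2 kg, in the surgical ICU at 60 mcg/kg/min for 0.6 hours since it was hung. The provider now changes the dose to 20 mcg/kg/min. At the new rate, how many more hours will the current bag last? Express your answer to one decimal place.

Initial rate:
Dose = 60 mcg/kg/min × 74.2 kg = 4452 mcg/min
4452 mcg/min × 60 min/hr = 267120 mcg/hr
Concentration = 405 mg ÷ 60 mL = 6.75 mg/mL = 6750 mcg/mL
Rate = 267120 mcg/hr ÷ 6750 mcg/mL = 39.57333 mL/hr
Volume infused so far = 39.57333 mL/hr × 0.6 hr = 23.744 mL
Volume remaining = 60 − 23.744 = 36.256 mL
New rate:
Dose = 20 mcg/kg/min × 74.2 kg = 1484 mcg/min
1484 mcg/min × 60 min/hr = 89040 mcg/hr
Rate = 89040 mcg/hr ÷ 6750 mcg/mL = 13.19111 mL/hr
Time remaining = 36.256 mL ÷ 13.19111 mL/hr = 2.748518 hr

2.7 hours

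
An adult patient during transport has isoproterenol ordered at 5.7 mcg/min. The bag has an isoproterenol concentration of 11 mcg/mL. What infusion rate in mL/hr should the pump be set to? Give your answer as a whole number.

5.7 mcg/min × 60 min/hr = 342 mcg/hr
Rate = 342 mcg/hr ÷ 11 mcg/mL = 31.09091 mL/hr

31 mL/hr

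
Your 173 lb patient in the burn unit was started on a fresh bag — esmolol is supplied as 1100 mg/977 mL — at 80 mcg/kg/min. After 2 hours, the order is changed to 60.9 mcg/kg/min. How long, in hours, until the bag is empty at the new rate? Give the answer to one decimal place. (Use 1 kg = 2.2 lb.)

1.2 hours

Initial rate:
Weight = 173 lb ÷ 2.2 lb/kg = 78.63636 kg
Dose = 80 mcg/kg/min × 78.63636 kg = 6290.909 mcg/min
6290.909 mcg/min × 60 min/hr = 377454.5 mcg/hr
Concentration = 1100 mg ÷ 977 mL = 1.125896 mg/mL = 1125.896 mcg/mL
Rate = 377454.5 mcg/hr ÷ 1125.896 mcg/mL = 335.2483 mL/hr
Volume infused so far = 335.2483 mL/hr × 2 hr = 670.4965 mL
Volume remaining = 977 − 670.4965 = 306.5035 mL
New rate:
Dose = 60.9 mcg/kg/min × 78.63636 kg = 4788.955 mcg/min
4788.955 mcg/min × 60 min/hr = 287337.3 mcg/hr
Rate = 287337.3 mcg/hr ÷ 1125.896 mcg/mL = 255.2077 mL/hr
Time remaining = 306.5035 mL ÷ 255.2077 mL/hr = 1.200996 hr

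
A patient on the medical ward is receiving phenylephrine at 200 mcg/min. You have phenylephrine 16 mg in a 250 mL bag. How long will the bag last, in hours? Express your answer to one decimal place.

200 mcg/min × 60 min/hr = 12000 mcg/hr
Concentration = 16 mg ÷ 250 mL = 0.064 mg/mL = 64 mcg/mL
Rate = 12000 mcg/hr ÷ 64 mcg/mL = 187.5 mL/hr
Duration = 250 mL ÷ 187.5 mL/hr = 1.333333 hr

1.3 hours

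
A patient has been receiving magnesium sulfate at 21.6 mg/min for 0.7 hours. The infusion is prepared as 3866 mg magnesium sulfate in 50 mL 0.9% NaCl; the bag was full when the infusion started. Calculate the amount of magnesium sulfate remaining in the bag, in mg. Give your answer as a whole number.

2959 mg

21.6 mg/min × 60 min/hr = 1296 mg/hr
Concentration = 3866 mg ÷ 50 mL = 77.32 mg/mL
Rate = 1296 mg/hr ÷ 77.32 mg/mL = 16.76151 mL/hr
Volume infused = 16.76151 mL/hr × 0.7 hr = 11.73306 mL
Volume remaining = 50 − 11.73306 = 38.26694 mL
Drug remaining = 38.26694 mL × 77.32 mg/mL = 2958.8 mg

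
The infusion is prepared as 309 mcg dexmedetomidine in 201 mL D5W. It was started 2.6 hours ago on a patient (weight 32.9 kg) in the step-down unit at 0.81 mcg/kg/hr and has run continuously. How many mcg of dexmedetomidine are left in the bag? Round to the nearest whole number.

Dose = 0.81 mcg/kg/hr × 32.9 kg = 26.649 mcg/hr
Concentration = 309 mcg ÷ 201 mL = 1.537313 mcg/mL
Rate = 26.649 mcg/hr ÷ 1.537313 mcg/mL = 17.33479 mL/hr
Volume infused = 17.33479 mL/hr × 2.6 hr = 45.07044 mL
Volume remaining = 201 − 45.07044 = 155.9296 mL
Drug remaining = 155.9296 mL × 1.537313 mcg/mL = 239.7126 mcg

240 mcg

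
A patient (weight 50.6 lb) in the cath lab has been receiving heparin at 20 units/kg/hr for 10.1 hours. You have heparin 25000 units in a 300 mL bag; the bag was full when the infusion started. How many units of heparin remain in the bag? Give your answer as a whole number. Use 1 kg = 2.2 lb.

Weight = 50.6 lb ÷ 2.2 lb/kg = 23 kg
Dose = 20 units/kg/hr × 23 kg = 460 units/hr
Concentration = 25000 units ÷ 300 mL = 83.33333 units/mL
Rate = 460 units/hr ÷ 83.33333 units/mL = 5.52 mL/hr
Volume infused = 5.52 mL/hr × 10.1 hr = 55.752 mL
Volume remaining = 300 − 55.752 = 244.248 mL
Drug remaining = 244.248 mL × 83.33333 units/mL = 20354 units

20354 units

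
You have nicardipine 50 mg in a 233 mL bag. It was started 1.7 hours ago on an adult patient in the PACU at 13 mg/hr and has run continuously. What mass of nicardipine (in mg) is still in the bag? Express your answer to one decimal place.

27.9 mg

Concentration = 50 mg ÷ 233 mL = 0.2145923 mg/mL
Rate = 13 mg/hr ÷ 0.2145923 mg/mL = 60.58 mL/hr
Volume infused = 60.58 mL/hr × 1.7 hr = 102.986 mL
Volume remaining = 233 − 102.986 = 130.014 mL
Drug remaining = 130.014 mL × 0.2145923 mg/mL = 27.9 mg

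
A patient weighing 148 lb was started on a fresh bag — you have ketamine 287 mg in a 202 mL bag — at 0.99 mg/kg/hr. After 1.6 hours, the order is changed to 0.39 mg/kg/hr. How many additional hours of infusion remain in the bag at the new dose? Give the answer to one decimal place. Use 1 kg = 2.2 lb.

6.9 hours

Initial rate:
Weight = 148 lb ÷ 2.2 lb/kg = 67.27273 kg
Dose = 0.99 mg/kg/hr × 67.27273 kg = 66.6 mg/hr
Concentration = 287 mg ÷ 202 mL = 1.420792 mg/mL
Rate = 66.6 mg/hr ÷ 1.420792 mg/mL = 46.87526 mL/hr
Volume infused so far = 46.87526 mL/hr × 1.6 hr = 75.00042 mL
Volume remaining = 202 − 75.00042 = 126.9996 mL
New rate:
Dose = 0.39 mg/kg/hr × 67.27273 kg = 26.23636 mg/hr
Rate = 26.23636 mg/hr ÷ 1.420792 mg/mL = 18.46601 mL/hr
Time remaining = 126.9996 mL ÷ 18.46601 mL/hr = 6.877477 hr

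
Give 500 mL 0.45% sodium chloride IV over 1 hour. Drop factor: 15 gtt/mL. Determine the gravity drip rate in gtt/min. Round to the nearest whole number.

500 mL ÷ (1 hr × 60 = 60 min) = 8.333333 mL/min
8.333333 mL/min × 15 gtt/mL = 125 gtt/min

125 gtt/min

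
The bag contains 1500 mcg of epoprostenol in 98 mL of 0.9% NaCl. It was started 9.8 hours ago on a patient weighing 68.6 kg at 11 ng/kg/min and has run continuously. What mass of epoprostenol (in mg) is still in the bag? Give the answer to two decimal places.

1.06 mg

Dose = 11 ng/kg/min × 68.6 kg = 754.6 ng/min
754.6 ng/min × 60 min/hr = 45276 ng/hr
Concentration = 1500 mcg ÷ 98 mL = 15.30612 mcg/mL = 15306.12 ng/mL
Rate = 45276 ng/hr ÷ 15306.12 ng/mL = 2.958032 mL/hr
Volume infused = 2.958032 mL/hr × 9.8 hr = 28.98871 mL
Volume remaining = 98 − 28.98871 = 69.01129 mL
Drug remaining = 69.01129 mL × 15306.12 ng/mL = 1056295 ng = 1.056295 mg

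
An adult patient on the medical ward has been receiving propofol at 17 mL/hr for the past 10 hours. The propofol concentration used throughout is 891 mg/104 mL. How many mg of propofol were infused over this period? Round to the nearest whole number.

1456 mg

Concentration = 891 mg ÷ 104 mL = 8.567308 mg/mL = 8567.308 mcg/mL
Drug rate = 17 mL/hr × 8567.308 mcg/mL = 145644.2 mcg/hr
Total = 145644.2 mcg/hr × 10 hr = 1456442 mcg = 1456.442 mg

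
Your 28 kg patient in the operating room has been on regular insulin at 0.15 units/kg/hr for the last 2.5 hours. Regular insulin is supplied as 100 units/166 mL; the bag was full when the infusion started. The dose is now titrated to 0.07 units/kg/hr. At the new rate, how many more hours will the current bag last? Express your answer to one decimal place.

Initial rate:
Dose = 0.15 units/kg/hr × 28 kg = 4.2 units/hr
Concentration = 100 units ÷ 166 mL = 0.6024096 units/mL
Rate = 4.2 units/hr ÷ 0.6024096 units/mL = 6.972 mL/hr
Volume infused so far = 6.972 mL/hr × 2.5 hr = 17.43 mL
Volume remaining = 166 − 17.43 = 148.57 mL
New rate:
Dose = 0.07 units/kg/hr × 28 kg = 1.96 units/hr
Rate = 1.96 units/hr ÷ 0.6024096 units/mL = 3.2536 mL/hr
Time remaining = 148.57 mL ÷ 3.2536 mL/hr = 45.66327 hr

45.7 hours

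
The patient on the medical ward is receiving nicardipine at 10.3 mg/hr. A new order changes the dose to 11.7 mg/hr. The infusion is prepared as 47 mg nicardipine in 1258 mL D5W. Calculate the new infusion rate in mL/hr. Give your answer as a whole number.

313 mL/hr

Concentration = 47 mg ÷ 1258 mL = 0.03736089 mg/mL
Rate = 11.7 mg/hr ÷ 0.03736089 mg/mL = 313.1617 mL/hr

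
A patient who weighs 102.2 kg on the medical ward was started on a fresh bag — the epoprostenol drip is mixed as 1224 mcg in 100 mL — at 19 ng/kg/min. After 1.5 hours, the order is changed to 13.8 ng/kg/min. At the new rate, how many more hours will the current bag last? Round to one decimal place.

Initial rate:
Dose = 19 ng/kg/min × 102.2 kg = 1941.8 ng/min
1941.8 ng/min × 60 min/hr = 116508 ng/hr
Concentration = 1224 mcg ÷ 100 mL = 12.24 mcg/mL = 12240 ng/mL
Rate = 116508 ng/hr ÷ 12240 ng/mL = 9.518627 mL/hr
Volume infused so far = 9.518627 mL/hr × 1.5 hr = 14.27794 mL
Volume remaining = 100 − 14.27794 = 85.72206 mL
New rate:
Dose = 13.8 ng/kg/min × 102.2 kg = 1410.36 ng/min
1410.36 ng/min × 60 min/hr = 84621.6 ng/hr
Rate = 84621.6 ng/hr ÷ 12240 ng/mL = 6.913529 mL/hr
Time remaining = 85.72206 mL ÷ 6.913529 mL/hr = 12.39917 hr

12.4 hours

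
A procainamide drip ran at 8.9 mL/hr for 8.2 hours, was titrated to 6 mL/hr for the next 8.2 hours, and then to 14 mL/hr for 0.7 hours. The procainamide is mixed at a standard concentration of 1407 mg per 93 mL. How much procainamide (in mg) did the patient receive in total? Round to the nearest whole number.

1997 mg

Concentration = 1407 mg ÷ 93 mL = 15.12903 mg/mL
Stage 1: 8.9 mL/hr × 8.2 hr = 72.98 mL → 72.98 mL × 15.12903 mg/mL = 1104.117 mg
Stage 2: 6 mL/hr × 8.2 hr = 49.2 mL → 49.2 mL × 15.12903 mg/mL = 744.3484 mg
Stage 3: 14 mL/hr × 0.7 hr = 9.8 mL → 9.8 mL × 15.12903 mg/mL = 148.2645 mg
Total = 1104.117 + 744.3484 + 148.2645 = 1996.73 mg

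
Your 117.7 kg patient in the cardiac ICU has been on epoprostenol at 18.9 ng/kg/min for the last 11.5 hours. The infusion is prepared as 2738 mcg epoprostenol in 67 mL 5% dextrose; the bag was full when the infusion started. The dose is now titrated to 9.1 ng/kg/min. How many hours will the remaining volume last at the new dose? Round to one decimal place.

18.7 hours

Initial rate:
Dose = 18.9 ng/kg/min × 117.7 kg = 2224.53 ng/min
2224.53 ng/min × 60 min/hr = 133471.8 ng/hr
Concentration = 2738 mcg ÷ 67 mL = 40.86567 mcg/mL = 40865.67 ng/mL
Rate = 133471.8 ng/hr ÷ 40865.67 ng/mL = 3.266111 mL/hr
Volume infused so far = 3.266111 mL/hr × 11.5 hr = 37.56027 mL
Volume remaining = 67 − 37.56027 = 29.43973 mL
New rate:
Dose = 9.1 ng/kg/min × 117.7 kg = 1071.07 ng/min
1071.07 ng/min × 60 min/hr = 64264.2 ng/hr
Rate = 64264.2 ng/hr ÷ 40865.67 ng/mL = 1.572572 mL/hr
Time remaining = 29.43973 mL ÷ 1.572572 mL/hr = 18.72075 hr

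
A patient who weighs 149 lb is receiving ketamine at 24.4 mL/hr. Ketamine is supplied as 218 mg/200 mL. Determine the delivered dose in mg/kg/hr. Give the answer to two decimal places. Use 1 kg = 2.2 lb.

Weight = 149 lb ÷ 2.2 lb/kg = 67.72727 kg
Concentration = 218 mg ÷ 200 mL = 1.09 mg/mL
Drug rate = 24.4 mL/hr × 1.09 mg/mL = 26.596 mg/hr
26.596 mg/hr ÷ 67.72727 kg = 0.3926926 mg/kg/hr

0.39 mg/kg/hr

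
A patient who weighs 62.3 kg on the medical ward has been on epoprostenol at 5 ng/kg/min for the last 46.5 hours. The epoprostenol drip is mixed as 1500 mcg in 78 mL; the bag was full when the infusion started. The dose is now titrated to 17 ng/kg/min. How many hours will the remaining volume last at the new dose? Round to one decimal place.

9.9 hours

Initial rate:
Dose = 5 ng/kg/min × 62.3 kg = 311.5 ng/min
311.5 ng/min × 60 min/hr = 18690 ng/hr
Concentration = 1500 mcg ÷ 78 mL = 19.23077 mcg/mL = 19230.77 ng/mL
Rate = 18690 ng/hr ÷ 19230.77 ng/mL = 0.97188 mL/hr
Volume infused so far = 0.97188 mL/hr × 46.5 hr = 45.19242 mL
Volume remaining = 78 − 45.19242 = 32.80758 mL
New rate:
Dose = 17 ng/kg/min × 62.3 kg = 1059.1 ng/min
1059.1 ng/min × 60 min/hr = 63546 ng/hr
Rate = 63546 ng/hr ÷ 19230.77 ng/mL = 3.304392 mL/hr
Time remaining = 32.80758 mL ÷ 3.304392 mL/hr = 9.928477 hr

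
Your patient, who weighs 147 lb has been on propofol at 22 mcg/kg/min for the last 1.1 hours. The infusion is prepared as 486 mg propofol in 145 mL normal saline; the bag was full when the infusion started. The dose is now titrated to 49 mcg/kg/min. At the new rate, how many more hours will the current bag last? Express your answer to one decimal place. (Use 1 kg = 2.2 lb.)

Initial rate:
Weight = 147 lb ÷ 2.2 lb/kg = 66.81818 kg
Dose = 22 mcg/kg/min × 66.81818 kg = 1470 mcg/min
1470 mcg/min × 60 min/hr = 88200 mcg/hr
Concentration = 486 mg ÷ 145 mL = 3.351724 mg/mL = 3351.724 mcg/mL
Rate = 88200 mcg/hr ÷ 3351.724 mcg/mL = 26.31481 mL/hr
Volume infused so far = 26.31481 mL/hr × 1.1 hr = 28.9463 mL
Volume remaining = 145 − 28.9463 = 116.0537 mL
New rate:
Dose = 49 mcg/kg/min × 66.81818 kg = 3274.091 mcg/min
3274.091 mcg/min × 60 min/hr = 196445.5 mcg/hr
Rate = 196445.5 mcg/hr ÷ 3351.724 mcg/mL = 58.61027 mL/hr
Time remaining = 116.0537 mL ÷ 58.61027 mL/hr = 1.980092 hr

2.0 hours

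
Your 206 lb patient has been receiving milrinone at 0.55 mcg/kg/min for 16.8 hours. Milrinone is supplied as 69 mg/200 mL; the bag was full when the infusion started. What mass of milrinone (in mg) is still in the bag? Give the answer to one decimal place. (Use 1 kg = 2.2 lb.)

Weight = 206 lb ÷ 2.2 lb/kg = 93.63636 kg
Dose = 0.55 mcg/kg/min × 93.63636 kg = 51.5 mcg/min
51.5 mcg/min × 60 min/hr = 3090 mcg/hr
Concentration = 69 mg ÷ 200 mL = 0.345 mg/mL = 345 mcg/mL
Rate = 3090 mcg/hr ÷ 345 mcg/mL = 8.956522 mL/hr
Volume infused = 8.956522 mL/hr × 16.8 hr = 150.4696 mL
Volume remaining = 200 − 150.4696 = 49.53043 mL
Drug remaining = 49.53043 mL × 345 mcg/mL = 17088 mcg = 17.088 mg

17.1 mg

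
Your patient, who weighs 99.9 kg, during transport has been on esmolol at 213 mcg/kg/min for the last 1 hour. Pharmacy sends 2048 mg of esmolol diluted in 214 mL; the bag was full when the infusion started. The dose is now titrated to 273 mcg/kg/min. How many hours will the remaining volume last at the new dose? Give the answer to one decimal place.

Initial rate:
Dose = 213 mcg/kg/min × 99.9 kg = 21278.7 mcg/min
21278.7 mcg/min × 60 min/hr = 1276722 mcg/hr
Concentration = 2048 mg ÷ 214 mL = 9.570093 mg/mL = 9570.093 mcg/mL
Rate = 1276722 mcg/hr ÷ 9570.093 mcg/mL = 133.4075 mL/hr
Volume infused so far = 133.4075 mL/hr × 1 hr = 133.4075 mL
Volume remaining = 214 − 133.4075 = 80.59253 mL
New rate:
Dose = 273 mcg/kg/min × 99.9 kg = 27272.7 mcg/min
27272.7 mcg/min × 60 min/hr = 1636362 mcg/hr
Rate = 1636362 mcg/hr ÷ 9570.093 mcg/mL = 170.987 mL/hr
Time remaining = 80.59253 mL ÷ 170.987 mL/hr = 0.471337 hr

0.5 hours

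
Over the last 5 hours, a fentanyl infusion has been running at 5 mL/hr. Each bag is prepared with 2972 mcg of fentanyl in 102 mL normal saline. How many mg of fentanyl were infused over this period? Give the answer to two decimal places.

Concentration = 2972 mcg ÷ 102 mL = 29.13725 mcg/mL
Drug rate = 5 mL/hr × 29.13725 mcg/mL = 145.6863 mcg/hr
Total = 145.6863 mcg/hr × 5 hr = 728.4314 mcg = 0.7284314 mg

0.73 mg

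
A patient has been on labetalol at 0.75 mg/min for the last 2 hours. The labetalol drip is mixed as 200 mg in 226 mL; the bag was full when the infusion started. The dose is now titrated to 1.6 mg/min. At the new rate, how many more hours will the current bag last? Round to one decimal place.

1.1 hours

Initial rate:
0.75 mg/min × 60 min/hr = 45 mg/hr
Concentration = 200 mg ÷ 226 mL = 0.8849558 mg/mL
Rate = 45 mg/hr ÷ 0.8849558 mg/mL = 50.85 mL/hr
Volume infused so far = 50.85 mL/hr × 2 hr = 101.7 mL
Volume remaining = 226 − 101.7 = 124.3 mL
New rate:
1.6 mg/min × 60 min/hr = 96 mg/hr
Rate = 96 mg/hr ÷ 0.8849558 mg/mL = 108.48 mL/hr
Time remaining = 124.3 mL ÷ 108.48 mL/hr = 1.145833 hr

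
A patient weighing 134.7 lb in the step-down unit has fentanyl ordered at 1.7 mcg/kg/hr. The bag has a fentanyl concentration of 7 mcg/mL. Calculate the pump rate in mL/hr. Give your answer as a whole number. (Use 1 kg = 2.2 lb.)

Weight = 134.7 lb ÷ 2.2 lb/kg = 61.22727 kg
Dose = 1.7 mcg/kg/hr × 61.22727 kg = 104.0864 mcg/hr
Rate = 104.0864 mcg/hr ÷ 7 mcg/mL = 14.86948 mL/hr

15 mL/hr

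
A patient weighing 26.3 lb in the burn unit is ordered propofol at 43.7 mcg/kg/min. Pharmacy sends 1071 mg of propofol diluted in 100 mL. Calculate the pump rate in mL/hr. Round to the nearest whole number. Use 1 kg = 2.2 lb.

Weight = 26.3 lb ÷ 2.2 lb/kg = 11.95455 kg
Dose = 43.7 mcg/kg/min × 11.95455 kg = 522.4136 mcg/min
522.4136 mcg/min × 60 min/hr = 31344.82 mcg/hr
Concentration = 1071 mg ÷ 100 mL = 10.71 mg/mL = 10710 mcg/mL
Rate = 31344.82 mcg/hr ÷ 10710 mcg/mL = 2.926687 mL/hr

3 mL/hr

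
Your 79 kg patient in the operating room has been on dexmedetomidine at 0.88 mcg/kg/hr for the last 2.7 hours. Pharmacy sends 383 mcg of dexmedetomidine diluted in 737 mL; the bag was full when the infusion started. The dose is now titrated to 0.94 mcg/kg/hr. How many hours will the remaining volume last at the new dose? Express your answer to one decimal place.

Initial rate:
Dose = 0.88 mcg/kg/hr × 79 kg = 69.52 mcg/hr
Concentration = 383 mcg ÷ 737 mL = 0.5196744 mcg/mL
Rate = 69.52 mcg/hr ÷ 0.5196744 mcg/mL = 133.7761 mL/hr
Volume infused so far = 133.7761 mL/hr × 2.7 hr = 361.1954 mL
Volume remaining = 737 − 361.1954 = 375.8046 mL
New rate:
Dose = 0.94 mcg/kg/hr × 79 kg = 74.26 mcg/hr
Rate = 74.26 mcg/hr ÷ 0.5196744 mcg/mL = 142.8972 mL/hr
Time remaining = 375.8046 mL ÷ 142.8972 mL/hr = 2.629895 hr

2.6 hours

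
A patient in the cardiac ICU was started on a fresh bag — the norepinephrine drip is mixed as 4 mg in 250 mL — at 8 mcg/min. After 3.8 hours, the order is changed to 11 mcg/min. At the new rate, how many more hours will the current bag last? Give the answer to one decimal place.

Initial rate:
8 mcg/min × 60 min/hr = 480 mcg/hr
Concentration = 4 mg ÷ 250 mL = 0.016 mg/mL = 16 mcg/mL
Rate = 480 mcg/hr ÷ 16 mcg/mL = 30 mL/hr
Volume infused so far = 30 mL/hr × 3.8 hr = 114 mL
Volume remaining = 250 − 114 = 136 mL
New rate:
11 mcg/min × 60 min/hr = 660 mcg/hr
Rate = 660 mcg/hr ÷ 16 mcg/mL = 41.25 mL/hr
Time remaining = 136 mL ÷ 41.25 mL/hr = 3.29697 hr

3.3 hours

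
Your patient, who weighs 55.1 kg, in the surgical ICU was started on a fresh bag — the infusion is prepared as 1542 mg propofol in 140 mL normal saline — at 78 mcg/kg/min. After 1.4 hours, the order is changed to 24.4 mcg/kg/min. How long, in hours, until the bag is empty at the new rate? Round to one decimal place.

Initial rate:
Dose = 78 mcg/kg/min × 55.1 kg = 4297.8 mcg/min
4297.8 mcg/min × 60 min/hr = 257868 mcg/hr
Concentration = 1542 mg ÷ 140 mL = 11.01429 mg/mL = 11014.29 mcg/mL
Rate = 257868 mcg/hr ÷ 11014.29 mcg/mL = 23.41214 mL/hr
Volume infused so far = 23.41214 mL/hr × 1.4 hr = 32.777 mL
Volume remaining = 140 − 32.777 = 107.223 mL
New rate:
Dose = 24.4 mcg/kg/min × 55.1 kg = 1344.44 mcg/min
1344.44 mcg/min × 60 min/hr = 80666.4 mcg/hr
Rate = 80666.4 mcg/hr ÷ 11014.29 mcg/mL = 7.323798 mL/hr
Time remaining = 107.223 mL ÷ 7.323798 mL/hr = 14.64036 hr

14.6 hours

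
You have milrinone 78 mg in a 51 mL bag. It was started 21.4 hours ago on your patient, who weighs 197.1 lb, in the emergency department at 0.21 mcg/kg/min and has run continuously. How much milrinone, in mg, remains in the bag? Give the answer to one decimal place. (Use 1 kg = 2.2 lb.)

Weight = 197.1 lb ÷ 2.2 lb/kg = 89.59091 kg
Dose = 0.21 mcg/kg/min × 89.59091 kg = 18.81409 mcg/min
18.81409 mcg/min × 60 min/hr = 1128.845 mcg/hr
Concentration = 78 mg ÷ 51 mL = 1.529412 mg/mL = 1529.412 mcg/mL
Rate = 1128.845 mcg/hr ÷ 1529.412 mcg/mL = 0.7380913 mL/hr
Volume infused = 0.7380913 mL/hr × 21.4 hr = 15.79515 mL
Volume remaining = 51 − 15.79515 = 35.20485 mL
Drug remaining = 35.20485 mL × 1529.412 mcg/mL = 53842.71 mcg = 53.84271 mg

53.8 mg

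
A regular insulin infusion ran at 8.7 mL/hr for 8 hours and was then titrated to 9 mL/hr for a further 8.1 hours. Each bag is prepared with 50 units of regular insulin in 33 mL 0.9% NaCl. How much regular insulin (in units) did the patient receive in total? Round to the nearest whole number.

216 units

Concentration = 50 units ÷ 33 mL = 1.515152 units/mL
Stage 1: 8.7 mL/hr × 8 hr = 69.6 mL → 69.6 mL × 1.515152 units/mL = 105.4545 units
Stage 2: 9 mL/hr × 8.1 hr = 72.9 mL → 72.9 mL × 1.515152 units/mL = 110.4545 units
Total = 105.4545 + 110.4545 = 215.9091 units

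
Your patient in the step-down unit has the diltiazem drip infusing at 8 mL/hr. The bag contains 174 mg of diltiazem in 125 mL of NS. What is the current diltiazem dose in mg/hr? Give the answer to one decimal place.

Concentration = 174 mg ÷ 125 mL = 1.392 mg/mL
Drug rate = 8 mL/hr × 1.392 mg/mL = 11.136 mg/hr

11.1 mg/hr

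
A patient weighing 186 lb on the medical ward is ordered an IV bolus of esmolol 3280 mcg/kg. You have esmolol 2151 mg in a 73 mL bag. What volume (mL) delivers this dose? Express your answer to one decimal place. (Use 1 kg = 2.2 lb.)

Weight = 186 lb ÷ 2.2 lb/kg = 84.54545 kg
Dose = 3280 mcg/kg × 84.54545 kg = 277309.1 mcg
Concentration = 2151 mg ÷ 73 mL = 29.46575 mg/mL = 29465.75 mcg/mL
Volume = 277309.1 mcg ÷ 29465.75 mcg/mL = 9.411234 mL

9.4 mL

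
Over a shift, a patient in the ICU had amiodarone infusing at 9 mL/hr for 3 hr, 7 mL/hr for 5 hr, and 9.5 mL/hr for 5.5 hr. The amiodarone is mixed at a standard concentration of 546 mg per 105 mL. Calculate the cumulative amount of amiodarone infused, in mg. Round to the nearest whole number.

Concentration = 546 mg ÷ 105 mL = 5.2 mg/mL
Stage 1: 9 mL/hr × 3 hr = 27 mL → 27 mL × 5.2 mg/mL = 140.4 mg
Stage 2: 7 mL/hr × 5 hr = 35 mL → 35 mL × 5.2 mg/mL = 182 mg
Stage 3: 9.5 mL/hr × 5.5 hr = 52.25 mL → 52.25 mL × 5.2 mg/mL = 271.7 mg
Total = 140.4 + 182 + 271.7 = 594.1 mg

594 mg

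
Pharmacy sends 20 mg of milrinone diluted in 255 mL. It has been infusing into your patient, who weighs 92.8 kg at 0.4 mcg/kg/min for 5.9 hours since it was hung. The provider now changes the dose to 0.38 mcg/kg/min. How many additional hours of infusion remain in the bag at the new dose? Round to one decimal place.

Initial rate:
Dose = 0.4 mcg/kg/min × 92.8 kg = 37.12 mcg/min
37.12 mcg/min × 60 min/hr = 2227.2 mcg/hr
Concentration = 20 mg ÷ 255 mL = 0.07843137 mg/mL = 78.43137 mcg/mL
Rate = 2227.2 mcg/hr ÷ 78.43137 mcg/mL = 28.3968 mL/hr
Volume infused so far = 28.3968 mL/hr × 5.9 hr = 167.5411 mL
Volume remaining = 255 − 167.5411 = 87.45888 mL
New rate:
Dose = 0.38 mcg/kg/min × 92.8 kg = 35.264 mcg/min
35.264 mcg/min × 60 min/hr = 2115.84 mcg/hr
Rate = 2115.84 mcg/hr ÷ 78.43137 mcg/mL = 26.97696 mL/hr
Time remaining = 87.45888 mL ÷ 26.97696 mL/hr = 3.241984 hr

3.2 hours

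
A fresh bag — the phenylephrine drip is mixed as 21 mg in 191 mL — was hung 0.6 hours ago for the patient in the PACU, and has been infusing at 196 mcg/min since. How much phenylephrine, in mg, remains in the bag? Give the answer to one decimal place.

13.9 mg

196 mcg/min × 60 min/hr = 11760 mcg/hr
Concentration = 21 mg ÷ 191 mL = 0.1099476 mg/mL = 109.9476 mcg/mL
Rate = 11760 mcg/hr ÷ 109.9476 mcg/mL = 106.96 mL/hr
Volume infused = 106.96 mL/hr × 0.6 hr = 64.176 mL
Volume remaining = 191 − 64.176 = 126.824 mL
Drug remaining = 126.824 mL × 109.9476 mcg/mL = 13944 mcg = 13.944 mg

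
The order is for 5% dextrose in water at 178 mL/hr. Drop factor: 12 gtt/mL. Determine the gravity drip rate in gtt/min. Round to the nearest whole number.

36 gtt/min

178 mL/hr ÷ 60 min/hr = 2.966667 mL/min
2.966667 mL/min × 12 gtt/mL = 35.6 gtt/min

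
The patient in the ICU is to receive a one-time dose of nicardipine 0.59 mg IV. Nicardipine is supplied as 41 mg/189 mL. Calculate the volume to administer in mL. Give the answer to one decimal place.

2.7 mL

Concentration = 41 mg ÷ 189 mL = 0.2169312 mg/mL
Volume = 0.59 mg ÷ 0.2169312 mg/mL = 2.719756 mL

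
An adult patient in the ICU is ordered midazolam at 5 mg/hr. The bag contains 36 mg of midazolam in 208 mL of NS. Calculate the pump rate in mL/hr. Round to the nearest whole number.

Concentration = 36 mg ÷ 208 mL = 0.1730769 mg/mL
Rate = 5 mg/hr ÷ 0.1730769 mg/mL = 28.88889 mL/hr

29 mL/hr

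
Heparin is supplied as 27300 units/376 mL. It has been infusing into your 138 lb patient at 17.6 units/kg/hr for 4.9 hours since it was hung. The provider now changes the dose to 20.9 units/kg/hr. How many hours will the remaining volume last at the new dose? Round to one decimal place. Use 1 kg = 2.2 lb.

Initial rate:
Weight = 138 lb ÷ 2.2 lb/kg = 62.72727 kg
Dose = 17.6 units/kg/hr × 62.72727 kg = 1104 units/hr
Concentration = 27300 units ÷ 376 mL = 72.60638 units/mL
Rate = 1104 units/hr ÷ 72.60638 units/mL = 15.20527 mL/hr
Volume infused so far = 15.20527 mL/hr × 4.9 hr = 74.50585 mL
Volume remaining = 376 − 74.50585 = 301.4942 mL
New rate:
Dose = 20.9 units/kg/hr × 62.72727 kg = 1311 units/hr
Rate = 1311 units/hr ÷ 72.60638 units/mL = 18.05626 mL/hr
Time remaining = 301.4942 mL ÷ 18.05626 mL/hr = 16.69748 hr

16.7 hours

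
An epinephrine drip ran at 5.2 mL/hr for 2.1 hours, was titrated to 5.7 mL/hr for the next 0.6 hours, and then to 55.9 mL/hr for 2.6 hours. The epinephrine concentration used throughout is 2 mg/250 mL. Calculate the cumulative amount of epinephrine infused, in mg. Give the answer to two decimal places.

Concentration = 2 mg ÷ 250 mL = 0.008 mg/mL
Stage 1: 5.2 mL/hr × 2.1 hr = 10.92 mL → 10.92 mL × 0.008 mg/mL = 0.08736 mg
Stage 2: 5.7 mL/hr × 0.6 hr = 3.42 mL → 3.42 mL × 0.008 mg/mL = 0.02736 mg
Stage 3: 55.9 mL/hr × 2.6 hr = 145.34 mL → 145.34 mL × 0.008 mg/mL = 1.16272 mg
Total = 0.08736 + 0.02736 + 1.16272 = 1.27744 mg

1.28 mg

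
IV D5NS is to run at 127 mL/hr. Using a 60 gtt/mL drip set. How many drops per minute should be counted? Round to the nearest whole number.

127 mL/hr ÷ 60 min/hr = 2.116667 mL/min
2.116667 mL/min × 60 gtt/mL = 127 gtt/min

127 gtt/min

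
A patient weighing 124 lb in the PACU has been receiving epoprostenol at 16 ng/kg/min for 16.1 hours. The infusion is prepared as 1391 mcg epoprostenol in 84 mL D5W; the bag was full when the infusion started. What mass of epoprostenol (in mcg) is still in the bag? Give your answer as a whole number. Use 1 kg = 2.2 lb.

520 mcg

Weight = 124 lb ÷ 2.2 lb/kg = 56.36364 kg
Dose = 16 ng/kg/min × 56.36364 kg = 901.8182 ng/min
901.8182 ng/min × 60 min/hr = 54109.09 ng/hr
Concentration = 1391 mcg ÷ 84 mL = 16.55952 mcg/mL = 16559.52 ng/mL
Rate = 54109.09 ng/hr ÷ 16559.52 ng/mL = 3.267551 mL/hr
Volume infused = 3.267551 mL/hr × 16.1 hr = 52.60757 mL
Volume remaining = 84 − 52.60757 = 31.39243 mL
Drug remaining = 31.39243 mL × 16559.52 ng/mL = 519843.6 ng = 519.8436 mcg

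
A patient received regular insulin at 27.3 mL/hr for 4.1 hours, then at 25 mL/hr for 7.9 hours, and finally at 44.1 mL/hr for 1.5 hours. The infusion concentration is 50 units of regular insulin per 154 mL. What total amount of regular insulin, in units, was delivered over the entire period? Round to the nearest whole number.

Concentration = 50 units ÷ 154 mL = 0.3246753 units/mL
Stage 1: 27.3 mL/hr × 4.1 hr = 111.93 mL → 111.93 mL × 0.3246753 units/mL = 36.34091 units
Stage 2: 25 mL/hr × 7.9 hr = 197.5 mL → 197.5 mL × 0.3246753 units/mL = 64.12338 units
Stage 3: 44.1 mL/hr × 1.5 hr = 66.15 mL → 66.15 mL × 0.3246753 units/mL = 21.47727 units
Total = 36.34091 + 64.12338 + 21.47727 = 121.9416 units

122 units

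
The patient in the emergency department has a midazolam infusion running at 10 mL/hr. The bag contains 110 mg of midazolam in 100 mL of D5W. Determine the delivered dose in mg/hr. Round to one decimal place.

Concentration = 110 mg ÷ 100 mL = 1.1 mg/mL
Drug rate = 10 mL/hr × 1.1 mg/mL = 11 mg/hr

11.0 mg/hr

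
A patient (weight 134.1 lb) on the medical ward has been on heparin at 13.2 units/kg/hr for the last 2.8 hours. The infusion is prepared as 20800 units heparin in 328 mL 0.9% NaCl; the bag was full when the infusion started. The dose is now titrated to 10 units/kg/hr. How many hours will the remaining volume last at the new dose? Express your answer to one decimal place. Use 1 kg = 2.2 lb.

Initial rate:
Weight = 134.1 lb ÷ 2.2 lb/kg = 60.95455 kg
Dose = 13.2 units/kg/hr × 60.95455 kg = 804.6 units/hr
Concentration = 20800 units ÷ 328 mL = 63.41463 units/mL
Rate = 804.6 units/hr ÷ 63.41463 units/mL = 12.68792 mL/hr
Volume infused so far = 12.68792 mL/hr × 2.8 hr = 35.52618 mL
Volume remaining = 328 − 35.52618 = 292.4738 mL
New rate:
Dose = 10 units/kg/hr × 60.95455 kg = 609.5455 units/hr
Rate = 609.5455 units/hr ÷ 63.41463 units/mL = 9.612063 mL/hr
Time remaining = 292.4738 mL ÷ 9.612063 mL/hr = 30.42779 hr

30.4 hours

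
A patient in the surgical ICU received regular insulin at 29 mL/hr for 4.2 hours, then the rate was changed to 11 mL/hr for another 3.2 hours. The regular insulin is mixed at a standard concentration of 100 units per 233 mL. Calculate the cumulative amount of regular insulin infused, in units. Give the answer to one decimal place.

67.4 units

Concentration = 100 units ÷ 233 mL = 0.4291845 units/mL
Stage 1: 29 mL/hr × 4.2 hr = 121.8 mL → 121.8 mL × 0.4291845 units/mL = 52.27468 units
Stage 2: 11 mL/hr × 3.2 hr = 35.2 mL → 35.2 mL × 0.4291845 units/mL = 15.1073 units
Total = 52.27468 + 15.1073 = 67.38197 units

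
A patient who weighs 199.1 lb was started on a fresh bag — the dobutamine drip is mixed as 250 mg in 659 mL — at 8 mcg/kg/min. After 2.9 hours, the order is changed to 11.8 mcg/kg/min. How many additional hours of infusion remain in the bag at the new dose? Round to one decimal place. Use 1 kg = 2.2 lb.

1.9 hours

Initial rate:
Weight = 199.1 lb ÷ 2.2 lb/kg = 90.5 kg
Dose = 8 mcg/kg/min × 90.5 kg = 724 mcg/min
724 mcg/min × 60 min/hr = 43440 mcg/hr
Concentration = 250 mg ÷ 659 mL = 0.3793627 mg/mL = 379.3627 mcg/mL
Rate = 43440 mcg/hr ÷ 379.3627 mcg/mL = 114.5078 mL/hr
Volume infused so far = 114.5078 mL/hr × 2.9 hr = 332.0727 mL
Volume remaining = 659 − 332.0727 = 326.9273 mL
New rate:
Dose = 11.8 mcg/kg/min × 90.5 kg = 1067.9 mcg/min
1067.9 mcg/min × 60 min/hr = 64074 mcg/hr
Rate = 64074 mcg/hr ÷ 379.3627 mcg/mL = 168.8991 mL/hr
Time remaining = 326.9273 mL ÷ 168.8991 mL/hr = 1.935637 hr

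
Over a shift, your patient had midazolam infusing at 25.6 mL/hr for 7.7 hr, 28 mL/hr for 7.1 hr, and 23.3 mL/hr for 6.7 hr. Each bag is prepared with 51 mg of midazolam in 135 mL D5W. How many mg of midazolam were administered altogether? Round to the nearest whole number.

209 mg

Concentration = 51 mg ÷ 135 mL = 0.3777778 mg/mL
Stage 1: 25.6 mL/hr × 7.7 hr = 197.12 mL → 197.12 mL × 0.3777778 mg/mL = 74.46756 mg
Stage 2: 28 mL/hr × 7.1 hr = 198.8 mL → 198.8 mL × 0.3777778 mg/mL = 75.10222 mg
Stage 3: 23.3 mL/hr × 6.7 hr = 156.11 mL → 156.11 mL × 0.3777778 mg/mL = 58.97489 mg
Total = 74.46756 + 75.10222 + 58.97489 = 208.5447 mg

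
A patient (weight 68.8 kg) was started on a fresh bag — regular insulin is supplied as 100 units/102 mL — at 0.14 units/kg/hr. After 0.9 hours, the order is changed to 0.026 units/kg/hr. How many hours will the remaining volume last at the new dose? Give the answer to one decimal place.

51.1 hours

Initial rate:
Dose = 0.14 units/kg/hr × 68.8 kg = 9.632 units/hr
Concentration = 100 units ÷ 102 mL = 0.9803922 units/mL
Rate = 9.632 units/hr ÷ 0.9803922 units/mL = 9.82464 mL/hr
Volume infused so far = 9.82464 mL/hr × 0.9 hr = 8.842176 mL
Volume remaining = 102 − 8.842176 = 93.15782 mL
New rate:
Dose = 0.026 units/kg/hr × 68.8 kg = 1.7888 units/hr
Rate = 1.7888 units/hr ÷ 0.9803922 units/mL = 1.824576 mL/hr
Time remaining = 93.15782 mL ÷ 1.824576 mL/hr = 51.05725 hr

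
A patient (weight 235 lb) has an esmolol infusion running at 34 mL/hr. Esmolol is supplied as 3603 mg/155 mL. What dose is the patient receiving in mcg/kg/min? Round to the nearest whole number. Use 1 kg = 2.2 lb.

Weight = 235 lb ÷ 2.2 lb/kg = 106.8182 kg
Concentration = 3603 mg ÷ 155 mL = 23.24516 mg/mL = 23245.16 mcg/mL
Drug rate = 34 mL/hr × 23245.16 mcg/mL = 790335.5 mcg/hr
790335.5 mcg/hr ÷ 60 min/hr = 13172.26 mcg/min
13172.26 mcg/min ÷ 106.8182 kg = 123.3148 mcg/kg/min

123 mcg/kg/min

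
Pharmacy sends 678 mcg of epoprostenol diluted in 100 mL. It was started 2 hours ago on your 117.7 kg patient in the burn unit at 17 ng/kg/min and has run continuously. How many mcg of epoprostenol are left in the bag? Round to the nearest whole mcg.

Dose = 17 ng/kg/min × 117.7 kg = 2000.9 ng/min
2000.9 ng/min × 60 min/hr = 120054 ng/hr
Concentration = 678 mcg ÷ 100 mL = 6.78 mcg/mL = 6780 ng/mL
Rate = 120054 ng/hr ÷ 6780 ng/mL = 17.70708 mL/hr
Volume infused = 17.70708 mL/hr × 2 hr = 35.41416 mL
Volume remaining = 100 − 35.41416 = 64.58584 mL
Drug remaining = 64.58584 mL × 6780 ng/mL = 437892 ng = 437.892 mcg

438 mcg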